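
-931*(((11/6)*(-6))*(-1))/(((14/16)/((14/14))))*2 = -23408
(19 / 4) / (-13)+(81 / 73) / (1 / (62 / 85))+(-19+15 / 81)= -160043557 / 8711820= -18.37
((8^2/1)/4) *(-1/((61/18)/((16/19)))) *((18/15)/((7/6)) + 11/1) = -1939968/40565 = -47.82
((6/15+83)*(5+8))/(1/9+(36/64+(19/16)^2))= 12489984/24005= 520.31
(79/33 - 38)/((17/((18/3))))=-2350/187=-12.57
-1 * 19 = -19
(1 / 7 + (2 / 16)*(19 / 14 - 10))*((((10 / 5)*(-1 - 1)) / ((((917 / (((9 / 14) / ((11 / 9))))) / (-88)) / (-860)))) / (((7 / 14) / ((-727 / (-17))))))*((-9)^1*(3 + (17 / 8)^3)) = -11022599683575 / 6983872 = -1578293.49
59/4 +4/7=429/28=15.32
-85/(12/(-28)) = 595/3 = 198.33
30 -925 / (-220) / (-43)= 56575 / 1892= 29.90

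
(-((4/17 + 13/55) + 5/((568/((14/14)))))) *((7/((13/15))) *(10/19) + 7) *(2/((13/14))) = -4963685839/426324470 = -11.64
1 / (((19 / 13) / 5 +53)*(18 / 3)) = 0.00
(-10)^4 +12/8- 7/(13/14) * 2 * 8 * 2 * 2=247495/26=9519.04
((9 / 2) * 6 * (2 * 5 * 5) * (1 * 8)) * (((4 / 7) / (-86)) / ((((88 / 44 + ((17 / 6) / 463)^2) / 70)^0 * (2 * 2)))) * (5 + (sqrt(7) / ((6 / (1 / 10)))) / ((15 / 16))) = -27000 / 301 - 96 * sqrt(7) / 301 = -90.54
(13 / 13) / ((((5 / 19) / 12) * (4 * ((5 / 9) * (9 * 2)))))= 57 / 50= 1.14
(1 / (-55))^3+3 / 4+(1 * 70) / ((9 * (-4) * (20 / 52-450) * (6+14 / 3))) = 4003116811 / 5334648000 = 0.75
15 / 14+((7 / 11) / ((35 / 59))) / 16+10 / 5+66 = 425893 / 6160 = 69.14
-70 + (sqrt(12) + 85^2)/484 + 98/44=-52.84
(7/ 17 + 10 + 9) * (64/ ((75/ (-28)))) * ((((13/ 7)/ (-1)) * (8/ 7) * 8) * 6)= 47252.01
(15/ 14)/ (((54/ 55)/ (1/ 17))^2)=15125/ 3932712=0.00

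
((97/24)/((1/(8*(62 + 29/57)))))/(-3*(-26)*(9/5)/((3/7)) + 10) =1728055/288648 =5.99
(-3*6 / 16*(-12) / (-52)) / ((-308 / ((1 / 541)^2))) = 0.00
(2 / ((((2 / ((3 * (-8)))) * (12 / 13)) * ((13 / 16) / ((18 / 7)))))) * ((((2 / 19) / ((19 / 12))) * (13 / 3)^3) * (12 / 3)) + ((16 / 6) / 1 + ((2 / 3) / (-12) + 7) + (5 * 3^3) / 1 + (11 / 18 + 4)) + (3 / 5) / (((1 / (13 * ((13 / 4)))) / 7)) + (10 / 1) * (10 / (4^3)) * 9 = -1439.82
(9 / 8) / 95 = 0.01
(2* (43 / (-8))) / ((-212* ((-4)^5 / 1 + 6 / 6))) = -43 / 867504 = -0.00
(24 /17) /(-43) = -24 /731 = -0.03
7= 7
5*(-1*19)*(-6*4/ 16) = 285/ 2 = 142.50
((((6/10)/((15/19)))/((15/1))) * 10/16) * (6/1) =0.19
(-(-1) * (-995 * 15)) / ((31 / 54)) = -805950 / 31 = -25998.39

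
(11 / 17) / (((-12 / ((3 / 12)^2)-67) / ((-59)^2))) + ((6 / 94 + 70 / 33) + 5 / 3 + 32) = 185443877 / 6829053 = 27.16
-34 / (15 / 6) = -68 / 5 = -13.60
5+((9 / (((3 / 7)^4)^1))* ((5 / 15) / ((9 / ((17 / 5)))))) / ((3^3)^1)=6.24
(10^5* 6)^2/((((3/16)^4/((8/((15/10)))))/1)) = 41943040000000000/27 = 1553445925925925.93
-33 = -33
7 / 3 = 2.33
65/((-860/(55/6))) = -715/1032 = -0.69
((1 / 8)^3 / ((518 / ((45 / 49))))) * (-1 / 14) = -45 / 181938176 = -0.00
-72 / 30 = -12 / 5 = -2.40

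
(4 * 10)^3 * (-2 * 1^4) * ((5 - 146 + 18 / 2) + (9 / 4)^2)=16248000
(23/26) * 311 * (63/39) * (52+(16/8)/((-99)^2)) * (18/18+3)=51037770868/552123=92439.13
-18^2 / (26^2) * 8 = -648 / 169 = -3.83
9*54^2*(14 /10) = 183708 /5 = 36741.60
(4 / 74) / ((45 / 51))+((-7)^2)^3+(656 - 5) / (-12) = 261060481 / 2220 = 117594.81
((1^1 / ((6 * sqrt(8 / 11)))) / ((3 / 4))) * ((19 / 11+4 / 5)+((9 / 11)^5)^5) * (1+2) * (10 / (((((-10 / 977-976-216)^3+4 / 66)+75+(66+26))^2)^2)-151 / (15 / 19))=-14535403481235727856816754075189805010101366116831601038480842028885130072872632700553367654390247567639445268 * sqrt(22) / 179949156260954044242868990726546979317700033749357746238655215794413466694800759083105601235862723604806475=-378.87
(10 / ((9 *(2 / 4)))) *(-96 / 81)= -640 / 243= -2.63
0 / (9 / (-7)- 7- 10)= 0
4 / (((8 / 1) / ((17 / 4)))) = 17 / 8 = 2.12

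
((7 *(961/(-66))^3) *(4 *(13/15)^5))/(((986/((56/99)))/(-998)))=32228755929265245532/1331926405115625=24197.10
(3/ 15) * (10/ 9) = 2/ 9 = 0.22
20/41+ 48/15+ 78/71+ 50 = 797416/14555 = 54.79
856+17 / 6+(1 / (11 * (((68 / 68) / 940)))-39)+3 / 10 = 149422 / 165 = 905.59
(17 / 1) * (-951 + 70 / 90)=-145384 / 9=-16153.78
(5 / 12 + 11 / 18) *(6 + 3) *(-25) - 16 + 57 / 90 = -14797 / 60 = -246.62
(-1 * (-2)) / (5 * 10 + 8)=1 / 29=0.03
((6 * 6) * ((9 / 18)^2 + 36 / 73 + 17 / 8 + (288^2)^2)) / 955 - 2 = 36159740443031 / 139430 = 259339743.55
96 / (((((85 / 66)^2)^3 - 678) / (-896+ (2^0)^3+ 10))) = 126.16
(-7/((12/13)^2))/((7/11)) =-12.91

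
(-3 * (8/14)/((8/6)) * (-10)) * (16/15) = 96/7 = 13.71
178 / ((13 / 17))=3026 / 13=232.77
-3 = -3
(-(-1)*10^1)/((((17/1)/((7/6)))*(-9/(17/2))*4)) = -35/216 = -0.16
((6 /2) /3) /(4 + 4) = 1 /8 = 0.12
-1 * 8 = -8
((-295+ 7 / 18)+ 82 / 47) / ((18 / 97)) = -24033205 / 15228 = -1578.22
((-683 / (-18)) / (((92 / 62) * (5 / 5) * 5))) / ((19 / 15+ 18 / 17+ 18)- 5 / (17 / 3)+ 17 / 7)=0.23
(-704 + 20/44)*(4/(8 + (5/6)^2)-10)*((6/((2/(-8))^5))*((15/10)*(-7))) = 1490785486848/3443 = 432990266.29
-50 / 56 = -0.89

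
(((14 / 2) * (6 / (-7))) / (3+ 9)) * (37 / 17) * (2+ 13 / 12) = -3.36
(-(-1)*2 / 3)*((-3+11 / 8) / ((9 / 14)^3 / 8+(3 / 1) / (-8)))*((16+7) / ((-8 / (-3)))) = 205114 / 7503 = 27.34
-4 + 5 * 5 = 21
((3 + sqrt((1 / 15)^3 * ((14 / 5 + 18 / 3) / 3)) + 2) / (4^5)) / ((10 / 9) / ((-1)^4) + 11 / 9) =sqrt(11) / 268800 + 15 / 7168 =0.00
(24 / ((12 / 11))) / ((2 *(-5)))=-11 / 5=-2.20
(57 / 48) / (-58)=-19 / 928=-0.02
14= 14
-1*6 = -6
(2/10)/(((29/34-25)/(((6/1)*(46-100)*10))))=22032/821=26.84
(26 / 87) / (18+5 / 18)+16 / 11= 154372 / 104951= 1.47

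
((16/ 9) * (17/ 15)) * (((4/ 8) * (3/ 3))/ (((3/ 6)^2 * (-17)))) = -32/ 135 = -0.24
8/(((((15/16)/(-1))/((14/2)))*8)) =-112/15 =-7.47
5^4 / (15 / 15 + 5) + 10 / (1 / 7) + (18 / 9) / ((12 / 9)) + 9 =554 / 3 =184.67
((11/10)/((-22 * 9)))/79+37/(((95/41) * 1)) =4314329/270180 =15.97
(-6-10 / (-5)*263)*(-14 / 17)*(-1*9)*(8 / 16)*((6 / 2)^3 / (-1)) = -884520 / 17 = -52030.59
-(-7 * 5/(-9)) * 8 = -31.11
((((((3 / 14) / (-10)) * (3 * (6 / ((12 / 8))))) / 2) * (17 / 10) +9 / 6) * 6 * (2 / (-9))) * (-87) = 26013 / 175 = 148.65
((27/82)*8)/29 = 108/1189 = 0.09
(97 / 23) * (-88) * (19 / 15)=-162184 / 345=-470.10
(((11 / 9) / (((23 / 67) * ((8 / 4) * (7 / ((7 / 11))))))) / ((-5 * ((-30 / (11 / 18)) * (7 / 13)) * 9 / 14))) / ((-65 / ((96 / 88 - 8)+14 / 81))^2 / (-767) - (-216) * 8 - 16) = 5090903239279 / 4575447601633670175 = 0.00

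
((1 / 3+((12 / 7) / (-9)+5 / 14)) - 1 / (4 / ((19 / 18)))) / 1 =17 / 72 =0.24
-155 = -155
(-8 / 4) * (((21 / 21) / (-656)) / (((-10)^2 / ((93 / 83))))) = 93 / 2722400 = 0.00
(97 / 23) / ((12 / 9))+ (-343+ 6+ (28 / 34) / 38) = -9919655 / 29716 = -333.82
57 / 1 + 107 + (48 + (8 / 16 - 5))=415 / 2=207.50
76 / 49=1.55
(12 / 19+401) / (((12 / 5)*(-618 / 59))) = -15.98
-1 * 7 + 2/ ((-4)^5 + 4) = -3571/ 510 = -7.00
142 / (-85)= -142 / 85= -1.67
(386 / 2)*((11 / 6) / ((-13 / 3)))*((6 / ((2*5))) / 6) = -2123 / 260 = -8.17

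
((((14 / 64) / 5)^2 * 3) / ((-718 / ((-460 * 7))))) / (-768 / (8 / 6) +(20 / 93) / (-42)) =-0.00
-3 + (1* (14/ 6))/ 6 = -47/ 18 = -2.61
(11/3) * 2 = 22/3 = 7.33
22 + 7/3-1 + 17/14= 1031/42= 24.55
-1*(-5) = 5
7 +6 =13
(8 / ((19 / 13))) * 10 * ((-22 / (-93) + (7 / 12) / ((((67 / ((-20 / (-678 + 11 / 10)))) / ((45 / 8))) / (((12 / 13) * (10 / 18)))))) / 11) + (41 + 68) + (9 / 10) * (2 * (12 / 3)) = 739090615333 / 6296518965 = 117.38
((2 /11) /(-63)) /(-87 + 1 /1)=1 /29799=0.00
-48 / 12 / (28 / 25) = -25 / 7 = -3.57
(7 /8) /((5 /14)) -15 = -251 /20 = -12.55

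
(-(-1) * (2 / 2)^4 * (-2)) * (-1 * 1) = 2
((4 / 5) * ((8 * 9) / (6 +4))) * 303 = 43632 / 25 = 1745.28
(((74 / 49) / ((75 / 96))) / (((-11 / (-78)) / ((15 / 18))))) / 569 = 0.02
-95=-95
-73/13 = -5.62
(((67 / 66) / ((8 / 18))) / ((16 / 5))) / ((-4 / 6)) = -3015 / 2816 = -1.07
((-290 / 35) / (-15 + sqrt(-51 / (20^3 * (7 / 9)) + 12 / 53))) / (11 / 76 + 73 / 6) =176320 * sqrt(1201433415) / 4369625357741 + 28034880000 / 624232193963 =0.05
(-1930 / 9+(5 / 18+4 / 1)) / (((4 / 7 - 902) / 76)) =167713 / 9465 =17.72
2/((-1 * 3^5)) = -2/243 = -0.01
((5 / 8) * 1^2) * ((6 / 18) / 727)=5 / 17448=0.00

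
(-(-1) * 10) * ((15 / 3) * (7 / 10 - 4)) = -165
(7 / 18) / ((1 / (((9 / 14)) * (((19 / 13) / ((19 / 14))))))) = 7 / 26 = 0.27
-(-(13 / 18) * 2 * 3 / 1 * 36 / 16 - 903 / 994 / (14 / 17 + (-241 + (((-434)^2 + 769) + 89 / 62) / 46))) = 173246236505 / 17768417116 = 9.75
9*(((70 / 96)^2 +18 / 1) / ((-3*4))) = -42697 / 3072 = -13.90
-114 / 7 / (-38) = 3 / 7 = 0.43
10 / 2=5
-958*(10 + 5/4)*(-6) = 64665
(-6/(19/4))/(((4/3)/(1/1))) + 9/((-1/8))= -1386/19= -72.95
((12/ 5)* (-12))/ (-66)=24/ 55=0.44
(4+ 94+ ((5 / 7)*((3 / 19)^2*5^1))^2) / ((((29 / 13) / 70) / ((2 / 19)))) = 162721537420 / 502648097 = 323.73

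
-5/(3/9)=-15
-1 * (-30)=30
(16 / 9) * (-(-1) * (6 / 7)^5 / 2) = 6912 / 16807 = 0.41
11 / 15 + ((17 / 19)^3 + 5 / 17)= 3049873 / 1749045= 1.74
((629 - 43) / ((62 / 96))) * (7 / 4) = 49224 / 31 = 1587.87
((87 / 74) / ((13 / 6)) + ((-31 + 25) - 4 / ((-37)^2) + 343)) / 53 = 6007194 / 943241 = 6.37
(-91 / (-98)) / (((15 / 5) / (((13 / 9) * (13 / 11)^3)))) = 371293 / 503118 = 0.74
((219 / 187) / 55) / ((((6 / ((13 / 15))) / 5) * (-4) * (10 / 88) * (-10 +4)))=949 / 168300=0.01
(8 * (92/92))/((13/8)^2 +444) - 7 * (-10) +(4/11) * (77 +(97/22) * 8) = 383386802/3458785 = 110.84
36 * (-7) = -252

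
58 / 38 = 29 / 19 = 1.53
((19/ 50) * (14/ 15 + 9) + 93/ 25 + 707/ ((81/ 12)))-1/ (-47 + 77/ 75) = 1306336561/ 11637000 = 112.26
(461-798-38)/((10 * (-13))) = 75/26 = 2.88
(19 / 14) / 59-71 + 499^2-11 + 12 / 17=3495330833 / 14042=248919.73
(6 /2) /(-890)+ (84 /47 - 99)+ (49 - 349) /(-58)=-111655479 /1213070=-92.04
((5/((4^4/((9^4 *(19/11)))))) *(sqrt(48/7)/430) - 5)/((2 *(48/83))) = -415/96 + 3448899 *sqrt(21)/13561856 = -3.16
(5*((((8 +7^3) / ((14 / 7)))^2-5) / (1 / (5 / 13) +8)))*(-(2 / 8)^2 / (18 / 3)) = -3079525 / 20352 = -151.31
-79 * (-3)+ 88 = 325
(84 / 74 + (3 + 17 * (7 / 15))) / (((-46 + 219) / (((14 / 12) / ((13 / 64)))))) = 0.40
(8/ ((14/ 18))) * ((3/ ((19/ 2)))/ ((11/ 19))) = 5.61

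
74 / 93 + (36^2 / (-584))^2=2835038 / 495597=5.72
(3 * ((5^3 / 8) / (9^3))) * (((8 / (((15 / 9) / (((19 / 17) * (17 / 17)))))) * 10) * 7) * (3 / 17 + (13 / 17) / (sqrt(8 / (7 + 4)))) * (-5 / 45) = -216125 * sqrt(22) / 421362 - 33250 / 70227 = -2.88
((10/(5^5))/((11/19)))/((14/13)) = 247/48125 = 0.01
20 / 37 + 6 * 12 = 2684 / 37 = 72.54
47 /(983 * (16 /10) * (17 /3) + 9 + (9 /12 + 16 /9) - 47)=8460 /1597871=0.01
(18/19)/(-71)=-18/1349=-0.01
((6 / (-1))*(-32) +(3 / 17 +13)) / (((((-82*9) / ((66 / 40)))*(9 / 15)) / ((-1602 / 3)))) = 853688 / 2091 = 408.27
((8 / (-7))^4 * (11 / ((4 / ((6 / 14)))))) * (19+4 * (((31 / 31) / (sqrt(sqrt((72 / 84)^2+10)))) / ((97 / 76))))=5136384 * 526^(3 / 4) * sqrt(7) / 428763377+642048 / 16807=41.68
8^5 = 32768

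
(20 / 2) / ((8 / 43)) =215 / 4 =53.75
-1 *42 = -42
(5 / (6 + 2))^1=5 / 8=0.62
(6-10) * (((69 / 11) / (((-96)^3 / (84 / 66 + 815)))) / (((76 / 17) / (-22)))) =-1170263 / 10272768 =-0.11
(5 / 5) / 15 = 1 / 15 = 0.07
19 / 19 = 1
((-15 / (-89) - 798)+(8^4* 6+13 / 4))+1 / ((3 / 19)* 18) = 228590377 / 9612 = 23781.77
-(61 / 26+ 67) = -1803 / 26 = -69.35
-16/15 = -1.07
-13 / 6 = -2.17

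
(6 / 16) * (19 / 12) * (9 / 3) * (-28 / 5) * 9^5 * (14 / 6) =-54974619 / 40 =-1374365.48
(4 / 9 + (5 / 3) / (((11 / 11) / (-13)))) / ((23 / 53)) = -10123 / 207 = -48.90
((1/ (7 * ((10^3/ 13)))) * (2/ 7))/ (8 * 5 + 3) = 0.00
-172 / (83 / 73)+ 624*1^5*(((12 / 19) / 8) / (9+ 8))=-3977900 / 26809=-148.38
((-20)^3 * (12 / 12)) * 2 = -16000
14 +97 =111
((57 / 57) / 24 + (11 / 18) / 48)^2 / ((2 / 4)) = 2209 / 373248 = 0.01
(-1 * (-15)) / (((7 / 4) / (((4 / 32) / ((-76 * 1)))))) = -15 / 1064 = -0.01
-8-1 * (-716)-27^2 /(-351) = 9231 /13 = 710.08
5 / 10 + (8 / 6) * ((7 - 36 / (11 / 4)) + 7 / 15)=-6929 / 990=-7.00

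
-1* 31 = -31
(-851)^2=724201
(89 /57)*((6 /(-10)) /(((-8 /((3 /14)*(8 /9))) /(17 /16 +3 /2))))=3649 /63840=0.06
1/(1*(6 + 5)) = 1/11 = 0.09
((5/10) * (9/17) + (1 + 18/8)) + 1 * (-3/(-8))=529/136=3.89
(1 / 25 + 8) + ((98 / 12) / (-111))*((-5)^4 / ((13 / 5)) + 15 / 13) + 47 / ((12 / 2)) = -410717 / 216450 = -1.90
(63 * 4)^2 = 63504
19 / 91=0.21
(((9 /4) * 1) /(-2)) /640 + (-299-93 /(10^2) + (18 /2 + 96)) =-194.93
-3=-3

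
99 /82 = 1.21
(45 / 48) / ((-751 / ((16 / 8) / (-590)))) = 0.00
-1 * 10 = -10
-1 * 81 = -81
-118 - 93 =-211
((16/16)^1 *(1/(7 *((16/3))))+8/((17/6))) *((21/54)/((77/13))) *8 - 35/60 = 7177/7854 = 0.91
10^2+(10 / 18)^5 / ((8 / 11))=100.07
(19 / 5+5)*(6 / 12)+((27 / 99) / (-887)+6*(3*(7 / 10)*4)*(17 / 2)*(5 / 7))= 15142849 / 48785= 310.40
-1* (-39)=39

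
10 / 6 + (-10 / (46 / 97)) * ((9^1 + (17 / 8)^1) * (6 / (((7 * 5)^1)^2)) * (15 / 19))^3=148330074925309 / 89087775806400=1.66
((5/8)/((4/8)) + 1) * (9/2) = 10.12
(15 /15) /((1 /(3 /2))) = 3 /2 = 1.50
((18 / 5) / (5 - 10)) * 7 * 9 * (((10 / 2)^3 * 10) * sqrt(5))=-56700 * sqrt(5)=-126785.05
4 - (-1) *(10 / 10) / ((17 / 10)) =78 / 17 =4.59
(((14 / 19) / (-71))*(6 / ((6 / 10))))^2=19600 / 1819801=0.01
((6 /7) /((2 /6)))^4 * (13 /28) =341172 /16807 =20.30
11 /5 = 2.20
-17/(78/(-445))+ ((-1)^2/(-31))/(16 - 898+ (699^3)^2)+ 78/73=672966862329000226561729/6863109947900480344122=98.06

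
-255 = -255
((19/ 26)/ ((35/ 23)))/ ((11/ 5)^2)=2185/ 22022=0.10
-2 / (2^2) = -0.50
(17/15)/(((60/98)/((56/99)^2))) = 1306144/2205225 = 0.59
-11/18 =-0.61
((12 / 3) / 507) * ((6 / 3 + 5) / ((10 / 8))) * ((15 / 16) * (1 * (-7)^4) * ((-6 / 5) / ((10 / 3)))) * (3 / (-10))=453789 / 42250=10.74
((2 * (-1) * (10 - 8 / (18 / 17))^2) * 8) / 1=-7744 / 81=-95.60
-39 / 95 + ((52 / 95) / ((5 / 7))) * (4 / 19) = -2249 / 9025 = -0.25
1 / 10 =0.10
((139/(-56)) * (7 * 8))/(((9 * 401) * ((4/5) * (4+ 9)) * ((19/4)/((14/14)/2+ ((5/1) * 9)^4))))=-5699869445/1782846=-3197.06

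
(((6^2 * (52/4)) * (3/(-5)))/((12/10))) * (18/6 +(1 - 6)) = 468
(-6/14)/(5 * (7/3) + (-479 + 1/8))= 72/78491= 0.00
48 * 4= 192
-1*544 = -544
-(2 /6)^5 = -1 /243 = -0.00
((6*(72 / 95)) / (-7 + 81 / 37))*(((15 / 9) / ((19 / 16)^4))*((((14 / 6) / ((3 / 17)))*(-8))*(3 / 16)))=3462660096 / 220372811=15.71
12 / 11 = 1.09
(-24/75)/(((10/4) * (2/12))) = -96/125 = -0.77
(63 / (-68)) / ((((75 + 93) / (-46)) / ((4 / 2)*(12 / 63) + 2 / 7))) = 23 / 136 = 0.17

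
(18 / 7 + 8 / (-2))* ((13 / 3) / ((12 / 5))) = -325 / 126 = -2.58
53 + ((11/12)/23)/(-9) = 131641/2484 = 53.00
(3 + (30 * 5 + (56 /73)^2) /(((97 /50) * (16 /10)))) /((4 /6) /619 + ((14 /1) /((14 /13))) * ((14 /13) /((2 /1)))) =98897976021 /13440771826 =7.36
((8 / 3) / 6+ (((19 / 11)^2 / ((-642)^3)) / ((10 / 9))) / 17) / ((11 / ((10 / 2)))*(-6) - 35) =-806372303237 / 87451076403504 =-0.01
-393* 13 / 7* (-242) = 1236378 / 7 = 176625.43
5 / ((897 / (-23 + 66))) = 215 / 897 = 0.24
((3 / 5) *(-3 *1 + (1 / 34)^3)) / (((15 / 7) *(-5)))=825377 / 4913000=0.17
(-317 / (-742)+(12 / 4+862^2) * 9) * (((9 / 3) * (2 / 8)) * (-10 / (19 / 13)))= -967603295685 / 28196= -34317041.27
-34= -34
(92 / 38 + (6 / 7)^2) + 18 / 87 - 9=-152203 / 26999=-5.64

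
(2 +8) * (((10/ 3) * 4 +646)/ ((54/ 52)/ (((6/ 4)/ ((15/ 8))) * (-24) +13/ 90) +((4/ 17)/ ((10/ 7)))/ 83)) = -622244086100/ 4955817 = -125558.33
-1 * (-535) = 535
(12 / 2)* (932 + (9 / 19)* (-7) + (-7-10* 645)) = -630228 / 19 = -33169.89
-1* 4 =-4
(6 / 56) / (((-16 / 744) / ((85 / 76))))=-23715 / 4256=-5.57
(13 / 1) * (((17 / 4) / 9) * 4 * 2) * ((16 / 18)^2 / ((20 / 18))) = 14144 / 405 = 34.92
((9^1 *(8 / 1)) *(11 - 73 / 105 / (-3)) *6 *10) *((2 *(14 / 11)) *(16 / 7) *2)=43474944 / 77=564609.66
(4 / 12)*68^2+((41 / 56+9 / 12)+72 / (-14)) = 258329 / 168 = 1537.67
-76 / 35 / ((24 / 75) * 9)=-95 / 126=-0.75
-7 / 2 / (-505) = 7 / 1010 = 0.01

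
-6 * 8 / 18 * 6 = -16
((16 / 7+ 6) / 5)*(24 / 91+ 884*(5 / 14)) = 1667732 / 3185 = 523.62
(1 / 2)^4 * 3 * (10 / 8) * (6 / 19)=0.07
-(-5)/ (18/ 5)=25/ 18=1.39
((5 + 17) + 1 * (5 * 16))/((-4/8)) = -204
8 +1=9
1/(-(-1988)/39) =39/1988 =0.02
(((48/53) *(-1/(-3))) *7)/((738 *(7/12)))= 32/6519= 0.00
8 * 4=32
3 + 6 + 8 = 17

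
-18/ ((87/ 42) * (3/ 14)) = -1176/ 29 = -40.55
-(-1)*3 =3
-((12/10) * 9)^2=-116.64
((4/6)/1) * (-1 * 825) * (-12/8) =825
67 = 67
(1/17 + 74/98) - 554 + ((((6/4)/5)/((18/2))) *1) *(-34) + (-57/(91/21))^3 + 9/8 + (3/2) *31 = -611097324641/219612120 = -2782.62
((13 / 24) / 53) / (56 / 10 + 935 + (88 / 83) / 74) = 199615 / 18371665176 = 0.00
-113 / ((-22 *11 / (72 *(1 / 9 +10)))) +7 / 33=123473 / 363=340.15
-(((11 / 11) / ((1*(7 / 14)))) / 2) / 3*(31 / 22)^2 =-961 / 1452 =-0.66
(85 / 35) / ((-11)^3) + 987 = 9195862 / 9317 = 987.00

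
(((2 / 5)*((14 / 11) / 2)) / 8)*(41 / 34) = 287 / 7480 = 0.04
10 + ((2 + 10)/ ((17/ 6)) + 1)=259/ 17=15.24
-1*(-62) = 62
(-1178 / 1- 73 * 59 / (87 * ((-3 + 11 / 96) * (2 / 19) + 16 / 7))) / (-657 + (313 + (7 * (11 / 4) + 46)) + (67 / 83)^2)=12163689111592 / 2811940606423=4.33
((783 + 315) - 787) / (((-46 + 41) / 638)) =-198418 / 5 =-39683.60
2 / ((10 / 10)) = 2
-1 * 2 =-2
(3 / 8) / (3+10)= 3 / 104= 0.03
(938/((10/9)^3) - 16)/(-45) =-333901/22500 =-14.84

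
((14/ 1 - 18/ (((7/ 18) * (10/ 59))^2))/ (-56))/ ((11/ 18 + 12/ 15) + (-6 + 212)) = 11380833/ 32013905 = 0.36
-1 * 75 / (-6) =25 / 2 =12.50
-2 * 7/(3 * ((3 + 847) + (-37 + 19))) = -7/1248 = -0.01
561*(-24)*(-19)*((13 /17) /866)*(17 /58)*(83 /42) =11501061 /87899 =130.84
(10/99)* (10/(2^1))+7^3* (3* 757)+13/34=778953.89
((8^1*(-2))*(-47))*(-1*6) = -4512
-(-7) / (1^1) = 7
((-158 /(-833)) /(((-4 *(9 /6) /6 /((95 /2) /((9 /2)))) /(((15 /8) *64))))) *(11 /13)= -6604400 /32487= -203.29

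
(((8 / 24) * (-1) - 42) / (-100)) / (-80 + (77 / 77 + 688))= 127 / 182700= 0.00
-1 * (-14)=14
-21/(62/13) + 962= 59371/62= 957.60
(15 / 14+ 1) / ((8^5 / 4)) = 29 / 114688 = 0.00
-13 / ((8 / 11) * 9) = -143 / 72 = -1.99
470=470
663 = 663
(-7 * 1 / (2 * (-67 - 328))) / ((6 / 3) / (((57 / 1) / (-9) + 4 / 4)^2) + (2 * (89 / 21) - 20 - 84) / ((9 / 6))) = -28224 / 202622755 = -0.00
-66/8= -33/4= -8.25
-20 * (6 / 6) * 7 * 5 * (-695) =486500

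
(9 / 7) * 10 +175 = 1315 / 7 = 187.86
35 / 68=0.51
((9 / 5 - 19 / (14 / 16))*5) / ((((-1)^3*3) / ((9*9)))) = 18819 / 7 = 2688.43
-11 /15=-0.73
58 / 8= 29 / 4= 7.25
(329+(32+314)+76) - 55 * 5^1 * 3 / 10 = 1337 / 2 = 668.50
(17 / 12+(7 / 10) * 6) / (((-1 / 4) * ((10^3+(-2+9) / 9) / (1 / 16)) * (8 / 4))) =-1011 / 1441120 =-0.00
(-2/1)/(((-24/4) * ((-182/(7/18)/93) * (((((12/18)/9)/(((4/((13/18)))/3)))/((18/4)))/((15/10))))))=-7533/676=-11.14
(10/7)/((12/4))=10/21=0.48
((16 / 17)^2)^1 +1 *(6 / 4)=1379 / 578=2.39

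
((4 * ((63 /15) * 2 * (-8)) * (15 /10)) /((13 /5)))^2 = 4064256 /169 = 24048.85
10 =10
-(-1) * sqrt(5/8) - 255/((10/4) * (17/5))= -30 +sqrt(10)/4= -29.21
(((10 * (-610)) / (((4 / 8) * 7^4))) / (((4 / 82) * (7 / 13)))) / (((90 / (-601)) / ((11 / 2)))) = 1074717215 / 151263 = 7104.96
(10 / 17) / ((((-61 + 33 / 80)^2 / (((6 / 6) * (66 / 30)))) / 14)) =1971200 / 399387953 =0.00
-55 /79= -0.70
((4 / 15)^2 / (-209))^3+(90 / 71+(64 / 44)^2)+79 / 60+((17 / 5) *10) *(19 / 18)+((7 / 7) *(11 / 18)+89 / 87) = 42.22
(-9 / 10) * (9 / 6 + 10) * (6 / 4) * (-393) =6101.32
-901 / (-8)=901 / 8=112.62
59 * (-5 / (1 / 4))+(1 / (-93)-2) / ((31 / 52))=-3411664 / 2883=-1183.37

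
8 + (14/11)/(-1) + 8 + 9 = 261/11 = 23.73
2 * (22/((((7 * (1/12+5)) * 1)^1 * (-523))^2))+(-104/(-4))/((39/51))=1695657153730/49872269041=34.00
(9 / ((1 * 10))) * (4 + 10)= 63 / 5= 12.60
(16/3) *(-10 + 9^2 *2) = 2432/3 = 810.67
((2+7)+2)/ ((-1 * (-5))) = 11/ 5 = 2.20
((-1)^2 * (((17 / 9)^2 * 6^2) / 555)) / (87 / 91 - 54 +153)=26299 / 11358630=0.00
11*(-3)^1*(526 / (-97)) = 17358 / 97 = 178.95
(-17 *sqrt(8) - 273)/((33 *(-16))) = 17 *sqrt(2)/264 +91/176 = 0.61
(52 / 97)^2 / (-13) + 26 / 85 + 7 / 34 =0.49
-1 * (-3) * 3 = 9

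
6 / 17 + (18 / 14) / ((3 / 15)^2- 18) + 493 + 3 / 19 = 500934097 / 1015189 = 493.44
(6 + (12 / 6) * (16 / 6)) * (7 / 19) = 238 / 57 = 4.18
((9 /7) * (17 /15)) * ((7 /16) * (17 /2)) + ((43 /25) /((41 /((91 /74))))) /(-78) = 19726177 /3640800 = 5.42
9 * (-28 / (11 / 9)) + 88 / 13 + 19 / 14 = -396507 / 2002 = -198.06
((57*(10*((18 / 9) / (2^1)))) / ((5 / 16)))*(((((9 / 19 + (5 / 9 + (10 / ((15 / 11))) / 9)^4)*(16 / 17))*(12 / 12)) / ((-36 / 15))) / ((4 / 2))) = -12925448960 / 9034497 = -1430.68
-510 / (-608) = 255 / 304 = 0.84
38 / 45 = 0.84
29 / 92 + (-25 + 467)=40693 / 92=442.32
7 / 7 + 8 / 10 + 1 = 14 / 5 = 2.80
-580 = -580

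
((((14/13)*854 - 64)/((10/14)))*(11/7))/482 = 61182/15665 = 3.91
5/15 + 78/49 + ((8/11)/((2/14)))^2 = 495235/17787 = 27.84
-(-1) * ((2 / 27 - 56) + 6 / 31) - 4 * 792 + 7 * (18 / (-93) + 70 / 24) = -10729237 / 3348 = -3204.67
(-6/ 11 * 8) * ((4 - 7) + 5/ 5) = 8.73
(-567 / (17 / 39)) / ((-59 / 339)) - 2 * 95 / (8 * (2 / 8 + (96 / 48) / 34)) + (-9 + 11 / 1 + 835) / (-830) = 129298529929 / 17482290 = 7395.97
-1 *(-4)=4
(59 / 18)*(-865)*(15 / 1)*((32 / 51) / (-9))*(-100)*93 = -12656680000 / 459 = -27574466.23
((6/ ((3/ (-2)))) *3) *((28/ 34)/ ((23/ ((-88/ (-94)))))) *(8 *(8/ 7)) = -67584/ 18377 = -3.68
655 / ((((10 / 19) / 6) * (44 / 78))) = 291213 / 22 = 13236.95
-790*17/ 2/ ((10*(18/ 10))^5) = -0.00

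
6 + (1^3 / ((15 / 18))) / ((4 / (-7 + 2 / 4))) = 81 / 20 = 4.05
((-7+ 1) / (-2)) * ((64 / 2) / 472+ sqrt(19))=12 / 59+ 3 * sqrt(19)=13.28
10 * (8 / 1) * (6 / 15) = 32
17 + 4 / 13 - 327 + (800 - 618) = -1660 / 13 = -127.69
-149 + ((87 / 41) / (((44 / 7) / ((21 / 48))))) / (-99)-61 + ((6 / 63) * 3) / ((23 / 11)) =-209.86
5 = 5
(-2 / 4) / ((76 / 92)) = -23 / 38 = -0.61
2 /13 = 0.15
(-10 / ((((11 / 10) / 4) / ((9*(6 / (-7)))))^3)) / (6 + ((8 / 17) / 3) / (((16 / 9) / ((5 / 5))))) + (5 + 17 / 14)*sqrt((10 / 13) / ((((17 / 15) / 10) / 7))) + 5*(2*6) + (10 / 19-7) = 435*sqrt(23205) / 1547 + 7244225003403 / 199504921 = 36353.84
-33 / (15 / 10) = -22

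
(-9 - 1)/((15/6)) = -4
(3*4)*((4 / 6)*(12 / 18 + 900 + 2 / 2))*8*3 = 173120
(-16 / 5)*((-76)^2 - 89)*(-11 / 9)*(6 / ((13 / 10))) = 4003648 / 39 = 102657.64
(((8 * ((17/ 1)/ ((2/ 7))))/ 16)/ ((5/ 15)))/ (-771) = -119/ 1028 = -0.12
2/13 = 0.15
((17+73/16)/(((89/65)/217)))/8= 4866225/11392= 427.16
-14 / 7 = -2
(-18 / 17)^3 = -1.19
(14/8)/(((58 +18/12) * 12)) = 1/408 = 0.00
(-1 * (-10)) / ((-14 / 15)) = -75 / 7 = -10.71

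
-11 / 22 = -1 / 2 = -0.50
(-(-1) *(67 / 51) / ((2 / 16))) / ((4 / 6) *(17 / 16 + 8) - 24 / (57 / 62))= -0.52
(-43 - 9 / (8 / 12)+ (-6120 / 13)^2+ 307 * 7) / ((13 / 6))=226848195 / 2197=103253.62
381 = 381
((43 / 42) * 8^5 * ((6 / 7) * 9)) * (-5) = -63406080 / 49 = -1294001.63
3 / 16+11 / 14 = 109 / 112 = 0.97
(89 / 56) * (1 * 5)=445 / 56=7.95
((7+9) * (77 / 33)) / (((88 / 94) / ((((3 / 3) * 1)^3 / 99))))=1316 / 3267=0.40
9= 9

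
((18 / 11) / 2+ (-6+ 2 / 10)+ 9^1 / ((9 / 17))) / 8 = 661 / 440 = 1.50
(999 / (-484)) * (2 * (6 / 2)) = -2997 / 242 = -12.38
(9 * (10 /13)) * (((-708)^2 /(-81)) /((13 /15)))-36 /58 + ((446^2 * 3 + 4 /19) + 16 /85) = 4332048965434 /7915115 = 547313.46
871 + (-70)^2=5771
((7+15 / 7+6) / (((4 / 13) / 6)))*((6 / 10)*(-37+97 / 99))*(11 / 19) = -2456974 / 665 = -3694.70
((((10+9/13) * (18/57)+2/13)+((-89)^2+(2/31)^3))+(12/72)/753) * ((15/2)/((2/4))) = 1317260977109435/11081715762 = 118867.96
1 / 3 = 0.33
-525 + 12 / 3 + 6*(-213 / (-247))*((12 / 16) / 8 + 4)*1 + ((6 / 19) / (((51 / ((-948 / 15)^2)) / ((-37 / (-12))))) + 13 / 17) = -422.80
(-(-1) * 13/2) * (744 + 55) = 10387/2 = 5193.50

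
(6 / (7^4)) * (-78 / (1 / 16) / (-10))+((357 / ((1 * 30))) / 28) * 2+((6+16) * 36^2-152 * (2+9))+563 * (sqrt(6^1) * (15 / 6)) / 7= 27333.68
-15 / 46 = -0.33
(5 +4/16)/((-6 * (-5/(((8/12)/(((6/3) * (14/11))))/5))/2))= 0.02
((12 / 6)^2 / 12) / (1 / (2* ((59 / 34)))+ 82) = 59 / 14565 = 0.00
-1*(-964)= 964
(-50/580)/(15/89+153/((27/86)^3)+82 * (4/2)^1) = -194643/11533961026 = -0.00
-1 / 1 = -1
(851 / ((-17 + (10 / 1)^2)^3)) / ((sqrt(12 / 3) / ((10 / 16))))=0.00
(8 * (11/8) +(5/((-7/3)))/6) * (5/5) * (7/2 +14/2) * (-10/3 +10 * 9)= 9685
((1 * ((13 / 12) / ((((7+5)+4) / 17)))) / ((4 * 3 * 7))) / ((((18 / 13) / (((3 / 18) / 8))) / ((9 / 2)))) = 2873 / 3096576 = 0.00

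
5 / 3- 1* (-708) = 2129 / 3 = 709.67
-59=-59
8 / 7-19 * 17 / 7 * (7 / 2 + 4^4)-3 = -167663 / 14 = -11975.93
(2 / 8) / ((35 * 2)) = 1 / 280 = 0.00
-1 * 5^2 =-25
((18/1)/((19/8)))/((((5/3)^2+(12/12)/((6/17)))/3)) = 7776/1919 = 4.05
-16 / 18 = -8 / 9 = -0.89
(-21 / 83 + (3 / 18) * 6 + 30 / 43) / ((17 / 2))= 10312 / 60673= 0.17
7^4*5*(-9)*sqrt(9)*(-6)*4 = 7779240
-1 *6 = -6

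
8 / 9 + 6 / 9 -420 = -3766 / 9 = -418.44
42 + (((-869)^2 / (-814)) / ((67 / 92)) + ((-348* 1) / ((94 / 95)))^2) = 670618285048 / 5476111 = 122462.51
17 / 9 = 1.89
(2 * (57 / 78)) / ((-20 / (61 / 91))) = -1159 / 23660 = -0.05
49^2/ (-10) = -2401/ 10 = -240.10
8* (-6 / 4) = -12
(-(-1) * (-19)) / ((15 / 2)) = -38 / 15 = -2.53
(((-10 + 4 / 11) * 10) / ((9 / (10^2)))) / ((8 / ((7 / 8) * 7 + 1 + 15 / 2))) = -86125 / 44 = -1957.39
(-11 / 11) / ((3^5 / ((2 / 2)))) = -1 / 243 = -0.00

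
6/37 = 0.16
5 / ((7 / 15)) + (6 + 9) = 25.71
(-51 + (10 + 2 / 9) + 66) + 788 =7319 / 9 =813.22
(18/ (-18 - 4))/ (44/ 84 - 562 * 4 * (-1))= -189/ 519409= -0.00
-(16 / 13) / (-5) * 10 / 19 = 32 / 247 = 0.13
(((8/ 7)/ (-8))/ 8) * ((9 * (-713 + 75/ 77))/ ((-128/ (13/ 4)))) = -3207321/ 1103872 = -2.91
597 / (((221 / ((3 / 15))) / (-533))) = -24477 / 85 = -287.96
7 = 7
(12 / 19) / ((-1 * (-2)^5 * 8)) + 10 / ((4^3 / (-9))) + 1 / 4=-1403 / 1216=-1.15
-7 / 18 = -0.39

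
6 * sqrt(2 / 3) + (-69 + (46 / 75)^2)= -386009 / 5625 + 2 * sqrt(6)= -63.72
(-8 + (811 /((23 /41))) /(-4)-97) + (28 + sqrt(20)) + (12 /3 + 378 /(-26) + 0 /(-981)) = -536959 /1196 + 2 * sqrt(5) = -444.49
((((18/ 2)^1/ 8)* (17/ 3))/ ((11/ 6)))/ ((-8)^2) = 153/ 2816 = 0.05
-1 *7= -7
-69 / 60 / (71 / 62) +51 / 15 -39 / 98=2.00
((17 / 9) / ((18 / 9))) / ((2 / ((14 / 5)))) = 119 / 90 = 1.32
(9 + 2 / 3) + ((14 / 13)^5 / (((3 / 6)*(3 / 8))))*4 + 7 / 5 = 233738318 / 5569395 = 41.97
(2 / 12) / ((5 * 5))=0.01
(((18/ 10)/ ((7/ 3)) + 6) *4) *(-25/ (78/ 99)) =-78210/ 91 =-859.45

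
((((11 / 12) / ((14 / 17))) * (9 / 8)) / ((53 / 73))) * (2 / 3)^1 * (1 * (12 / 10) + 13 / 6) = 1378751 / 356160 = 3.87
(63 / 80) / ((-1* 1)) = -63 / 80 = -0.79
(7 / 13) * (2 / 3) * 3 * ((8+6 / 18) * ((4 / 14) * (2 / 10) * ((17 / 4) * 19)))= 1615 / 39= 41.41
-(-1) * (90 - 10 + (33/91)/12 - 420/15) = 18939/364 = 52.03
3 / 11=0.27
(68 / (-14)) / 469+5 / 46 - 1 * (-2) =316887 / 151018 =2.10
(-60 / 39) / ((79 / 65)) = -100 / 79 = -1.27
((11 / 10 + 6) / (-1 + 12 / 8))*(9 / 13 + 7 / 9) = 12212 / 585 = 20.88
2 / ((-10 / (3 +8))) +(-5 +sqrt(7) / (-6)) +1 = -31 / 5 - sqrt(7) / 6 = -6.64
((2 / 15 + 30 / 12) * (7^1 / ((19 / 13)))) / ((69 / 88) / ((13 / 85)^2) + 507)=53457404 / 2291009265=0.02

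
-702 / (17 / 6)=-4212 / 17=-247.76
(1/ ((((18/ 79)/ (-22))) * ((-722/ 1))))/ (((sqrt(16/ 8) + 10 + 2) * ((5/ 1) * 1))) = 869/ 384465 - 869 * sqrt(2)/ 4613580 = 0.00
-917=-917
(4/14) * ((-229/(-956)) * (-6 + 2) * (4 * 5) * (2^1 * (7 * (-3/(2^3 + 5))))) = 54960/3107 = 17.69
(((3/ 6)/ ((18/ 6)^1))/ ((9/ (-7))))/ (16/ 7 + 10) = -49/ 4644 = -0.01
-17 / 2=-8.50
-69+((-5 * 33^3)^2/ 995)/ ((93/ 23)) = 49505846484/ 6169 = 8024938.64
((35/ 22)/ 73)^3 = 42875/ 4142253016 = 0.00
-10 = -10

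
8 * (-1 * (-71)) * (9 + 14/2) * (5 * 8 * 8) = 2908160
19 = 19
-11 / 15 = -0.73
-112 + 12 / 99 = -3692 / 33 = -111.88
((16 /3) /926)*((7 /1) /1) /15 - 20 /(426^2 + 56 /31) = 75531943 /29303448255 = 0.00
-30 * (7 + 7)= -420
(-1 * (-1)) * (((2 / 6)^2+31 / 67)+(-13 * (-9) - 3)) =69088 / 603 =114.57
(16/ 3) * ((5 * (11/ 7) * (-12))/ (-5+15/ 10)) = 7040/ 49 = 143.67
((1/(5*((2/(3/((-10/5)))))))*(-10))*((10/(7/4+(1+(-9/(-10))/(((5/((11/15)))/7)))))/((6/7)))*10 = 87500/1837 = 47.63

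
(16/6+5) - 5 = 2.67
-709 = -709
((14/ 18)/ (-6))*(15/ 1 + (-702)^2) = -1149911/ 18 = -63883.94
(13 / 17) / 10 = 13 / 170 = 0.08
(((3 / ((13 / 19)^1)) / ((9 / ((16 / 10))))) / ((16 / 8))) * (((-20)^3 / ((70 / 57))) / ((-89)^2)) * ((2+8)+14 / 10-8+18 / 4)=-1825216 / 720811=-2.53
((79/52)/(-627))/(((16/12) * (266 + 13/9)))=-711/104637104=-0.00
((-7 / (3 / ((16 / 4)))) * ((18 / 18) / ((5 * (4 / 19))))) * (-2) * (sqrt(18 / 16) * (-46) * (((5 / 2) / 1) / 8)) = -270.38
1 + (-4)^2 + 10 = 27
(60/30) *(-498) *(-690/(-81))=-76360/9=-8484.44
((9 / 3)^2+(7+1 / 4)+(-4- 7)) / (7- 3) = 21 / 16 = 1.31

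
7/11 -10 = -103/11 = -9.36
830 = 830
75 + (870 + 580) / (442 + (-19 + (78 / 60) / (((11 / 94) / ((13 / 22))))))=40737475 / 519773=78.38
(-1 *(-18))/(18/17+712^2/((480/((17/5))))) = 11475/2289844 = 0.01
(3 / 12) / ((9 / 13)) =13 / 36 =0.36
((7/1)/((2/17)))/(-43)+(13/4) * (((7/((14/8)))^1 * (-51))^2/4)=2907799/86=33811.62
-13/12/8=-13/96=-0.14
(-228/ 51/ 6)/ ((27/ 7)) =-266/ 1377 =-0.19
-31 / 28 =-1.11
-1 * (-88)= 88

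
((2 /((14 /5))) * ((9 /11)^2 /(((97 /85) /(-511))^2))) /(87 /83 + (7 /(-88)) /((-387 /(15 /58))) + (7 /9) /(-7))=2734177512718800 /26725201283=102307.09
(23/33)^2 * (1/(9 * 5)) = 529/49005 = 0.01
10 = 10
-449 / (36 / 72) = -898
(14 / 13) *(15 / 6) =35 / 13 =2.69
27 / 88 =0.31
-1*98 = -98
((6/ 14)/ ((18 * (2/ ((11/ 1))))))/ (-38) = -0.00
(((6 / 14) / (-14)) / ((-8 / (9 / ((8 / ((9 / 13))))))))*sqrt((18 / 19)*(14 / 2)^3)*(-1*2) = -729*sqrt(266) / 110656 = -0.11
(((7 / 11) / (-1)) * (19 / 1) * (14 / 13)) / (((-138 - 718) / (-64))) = -14896 / 15301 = -0.97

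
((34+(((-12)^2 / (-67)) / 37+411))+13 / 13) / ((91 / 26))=2210980 / 17353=127.41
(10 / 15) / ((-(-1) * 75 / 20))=8 / 45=0.18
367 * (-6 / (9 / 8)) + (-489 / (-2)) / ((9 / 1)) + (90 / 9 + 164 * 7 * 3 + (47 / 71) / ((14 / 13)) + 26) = 2311718 / 1491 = 1550.45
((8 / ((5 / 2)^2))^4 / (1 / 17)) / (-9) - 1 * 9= -49466417 / 3515625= -14.07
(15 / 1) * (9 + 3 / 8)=1125 / 8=140.62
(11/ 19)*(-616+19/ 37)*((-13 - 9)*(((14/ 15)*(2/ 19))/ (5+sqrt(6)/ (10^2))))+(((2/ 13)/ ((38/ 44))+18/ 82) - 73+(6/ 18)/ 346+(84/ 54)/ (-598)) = 5190382470752318987/ 63735613281318654 - 514366160*sqrt(6)/ 1669584929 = 80.68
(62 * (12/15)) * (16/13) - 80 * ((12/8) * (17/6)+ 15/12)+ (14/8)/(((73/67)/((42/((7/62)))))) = 1036969/4745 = 218.54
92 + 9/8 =93.12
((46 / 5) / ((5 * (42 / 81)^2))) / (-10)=-0.68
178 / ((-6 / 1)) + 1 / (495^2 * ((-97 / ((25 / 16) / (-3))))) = -1353792527 / 45633456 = -29.67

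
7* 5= 35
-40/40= -1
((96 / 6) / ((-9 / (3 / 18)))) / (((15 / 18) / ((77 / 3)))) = -1232 / 135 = -9.13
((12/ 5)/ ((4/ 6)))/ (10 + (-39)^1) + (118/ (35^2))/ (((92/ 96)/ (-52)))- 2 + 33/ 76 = -429510461/ 62097700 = -6.92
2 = 2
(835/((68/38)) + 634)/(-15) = -37421/510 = -73.37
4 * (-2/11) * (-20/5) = 32/11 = 2.91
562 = 562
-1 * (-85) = 85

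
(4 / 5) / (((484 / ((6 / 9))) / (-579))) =-386 / 605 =-0.64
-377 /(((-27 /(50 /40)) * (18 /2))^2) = -9425 /944784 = -0.01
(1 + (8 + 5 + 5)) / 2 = 9.50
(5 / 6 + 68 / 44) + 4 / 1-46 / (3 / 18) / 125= 34409 / 8250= 4.17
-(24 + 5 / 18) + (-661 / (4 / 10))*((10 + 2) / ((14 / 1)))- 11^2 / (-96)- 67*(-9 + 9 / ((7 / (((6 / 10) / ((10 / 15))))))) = -9212863 / 10080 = -913.97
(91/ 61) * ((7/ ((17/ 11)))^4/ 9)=3198926731/ 45853029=69.76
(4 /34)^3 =8 /4913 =0.00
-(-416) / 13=32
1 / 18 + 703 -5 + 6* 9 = 13537 / 18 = 752.06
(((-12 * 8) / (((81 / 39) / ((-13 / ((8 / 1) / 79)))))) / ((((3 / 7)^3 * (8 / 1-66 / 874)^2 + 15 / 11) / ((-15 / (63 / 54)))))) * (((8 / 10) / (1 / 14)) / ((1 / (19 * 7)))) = -40941626718664672 / 2272134549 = -18019015.09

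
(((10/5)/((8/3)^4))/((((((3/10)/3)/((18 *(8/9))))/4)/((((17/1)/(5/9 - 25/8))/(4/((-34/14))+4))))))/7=-210681/20720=-10.17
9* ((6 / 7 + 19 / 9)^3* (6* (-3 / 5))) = -13078406 / 15435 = -847.32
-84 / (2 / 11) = -462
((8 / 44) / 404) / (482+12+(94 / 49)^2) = 2401 / 2655134460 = 0.00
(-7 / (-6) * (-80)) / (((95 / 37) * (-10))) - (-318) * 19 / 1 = 1723006 / 285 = 6045.64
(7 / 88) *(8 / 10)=7 / 110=0.06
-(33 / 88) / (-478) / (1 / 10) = 15 / 1912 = 0.01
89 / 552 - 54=-29719 / 552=-53.84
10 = 10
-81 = -81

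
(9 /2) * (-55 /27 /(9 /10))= -10.19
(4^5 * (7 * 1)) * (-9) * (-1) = 64512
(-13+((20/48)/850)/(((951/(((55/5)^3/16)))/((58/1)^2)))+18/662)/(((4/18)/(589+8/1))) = -19672114297683/570802880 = -34463.94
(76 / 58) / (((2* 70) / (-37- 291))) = -3116 / 1015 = -3.07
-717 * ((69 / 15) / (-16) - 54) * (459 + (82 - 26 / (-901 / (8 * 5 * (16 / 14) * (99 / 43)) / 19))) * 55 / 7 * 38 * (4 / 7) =2457489661793133 / 618086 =3975967198.40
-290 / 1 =-290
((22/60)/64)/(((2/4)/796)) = 2189/240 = 9.12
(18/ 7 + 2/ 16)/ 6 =151/ 336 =0.45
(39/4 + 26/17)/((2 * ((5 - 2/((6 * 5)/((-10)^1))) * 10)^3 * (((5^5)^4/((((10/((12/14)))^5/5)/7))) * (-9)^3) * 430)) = -0.00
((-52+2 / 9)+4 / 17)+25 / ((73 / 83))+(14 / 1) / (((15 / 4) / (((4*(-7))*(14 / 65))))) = -165643271 / 3629925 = -45.63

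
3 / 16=0.19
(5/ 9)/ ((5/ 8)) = 8/ 9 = 0.89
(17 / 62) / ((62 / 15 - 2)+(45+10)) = 0.00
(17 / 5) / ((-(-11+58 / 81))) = 81 / 245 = 0.33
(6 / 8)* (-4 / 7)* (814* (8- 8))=0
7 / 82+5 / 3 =431 / 246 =1.75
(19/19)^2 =1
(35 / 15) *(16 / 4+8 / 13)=140 / 13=10.77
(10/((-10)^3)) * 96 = -24/25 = -0.96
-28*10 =-280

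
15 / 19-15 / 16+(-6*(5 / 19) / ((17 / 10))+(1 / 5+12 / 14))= -3559 / 180880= -0.02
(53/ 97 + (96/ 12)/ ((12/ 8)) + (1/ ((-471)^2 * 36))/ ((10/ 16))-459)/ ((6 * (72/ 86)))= -4716806078617/ 52290142110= -90.20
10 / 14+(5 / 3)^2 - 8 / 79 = 16876 / 4977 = 3.39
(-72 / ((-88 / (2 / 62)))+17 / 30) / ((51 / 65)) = 78871 / 104346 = 0.76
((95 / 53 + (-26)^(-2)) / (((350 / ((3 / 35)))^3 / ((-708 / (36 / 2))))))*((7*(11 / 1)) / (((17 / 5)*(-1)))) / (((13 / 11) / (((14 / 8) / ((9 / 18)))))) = 4129604523 / 59409653712500000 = 0.00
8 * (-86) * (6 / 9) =-1376 / 3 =-458.67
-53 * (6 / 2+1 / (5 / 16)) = -1643 / 5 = -328.60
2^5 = 32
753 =753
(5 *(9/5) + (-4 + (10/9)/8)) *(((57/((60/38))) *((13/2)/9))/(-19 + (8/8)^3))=-173641/23328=-7.44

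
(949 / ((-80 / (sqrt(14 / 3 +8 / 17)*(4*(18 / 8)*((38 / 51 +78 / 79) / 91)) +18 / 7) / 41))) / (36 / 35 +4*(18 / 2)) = -38909 / 1152-5222785*sqrt(13362) / 118355904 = -38.88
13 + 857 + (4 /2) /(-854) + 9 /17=6319156 /7259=870.53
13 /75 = 0.17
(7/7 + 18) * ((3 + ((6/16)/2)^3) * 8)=457.00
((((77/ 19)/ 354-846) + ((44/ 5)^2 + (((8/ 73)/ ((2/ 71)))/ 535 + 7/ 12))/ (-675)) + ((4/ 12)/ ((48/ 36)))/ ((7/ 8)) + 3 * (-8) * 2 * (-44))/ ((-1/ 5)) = -15715612174592651/ 2482363138500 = -6330.91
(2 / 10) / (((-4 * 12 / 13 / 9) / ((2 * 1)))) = -39 / 40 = -0.98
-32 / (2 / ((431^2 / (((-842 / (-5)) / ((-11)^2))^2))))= -271972680100 / 177241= -1534479.49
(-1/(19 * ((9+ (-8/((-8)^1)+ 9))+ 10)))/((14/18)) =-9/3857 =-0.00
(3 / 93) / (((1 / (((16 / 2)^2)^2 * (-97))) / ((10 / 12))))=-993280 / 93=-10680.43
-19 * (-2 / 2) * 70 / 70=19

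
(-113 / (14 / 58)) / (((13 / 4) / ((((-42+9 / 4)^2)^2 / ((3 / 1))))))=-698141868399 / 5824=-119873260.37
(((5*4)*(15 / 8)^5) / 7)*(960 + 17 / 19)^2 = 1265566967296875 / 20701184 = 61135004.03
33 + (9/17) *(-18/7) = 3765/119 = 31.64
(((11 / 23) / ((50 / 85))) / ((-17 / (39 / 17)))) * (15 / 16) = -0.10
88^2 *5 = 38720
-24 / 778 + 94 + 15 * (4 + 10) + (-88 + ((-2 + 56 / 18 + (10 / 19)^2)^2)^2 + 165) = 16674403747383102197 / 43345942116568389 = 384.68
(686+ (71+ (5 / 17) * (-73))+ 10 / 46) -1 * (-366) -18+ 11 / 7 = 2970516 / 2737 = 1085.32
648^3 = 272097792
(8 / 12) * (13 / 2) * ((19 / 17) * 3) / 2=247 / 34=7.26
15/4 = 3.75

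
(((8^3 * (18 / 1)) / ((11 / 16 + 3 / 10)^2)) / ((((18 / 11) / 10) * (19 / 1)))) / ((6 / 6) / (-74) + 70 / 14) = 26673152000 / 43755651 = 609.59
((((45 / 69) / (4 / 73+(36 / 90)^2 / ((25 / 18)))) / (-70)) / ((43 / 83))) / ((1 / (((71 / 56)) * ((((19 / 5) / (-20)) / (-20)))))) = -122603865 / 96221060096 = -0.00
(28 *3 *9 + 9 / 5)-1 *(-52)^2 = -9731 / 5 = -1946.20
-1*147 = -147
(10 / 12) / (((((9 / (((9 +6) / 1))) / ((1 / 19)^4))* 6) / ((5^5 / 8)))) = 78125 / 112597344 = 0.00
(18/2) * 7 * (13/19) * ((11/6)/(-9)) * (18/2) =-3003/38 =-79.03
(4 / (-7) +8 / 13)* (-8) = -32 / 91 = -0.35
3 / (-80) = -3 / 80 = -0.04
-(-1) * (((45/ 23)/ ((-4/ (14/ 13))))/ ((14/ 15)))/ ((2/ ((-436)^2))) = -53643.31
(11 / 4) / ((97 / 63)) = 693 / 388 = 1.79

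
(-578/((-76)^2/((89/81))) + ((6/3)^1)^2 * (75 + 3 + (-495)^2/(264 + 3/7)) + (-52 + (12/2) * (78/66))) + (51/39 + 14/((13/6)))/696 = 1189164422522893/299275669836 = 3973.48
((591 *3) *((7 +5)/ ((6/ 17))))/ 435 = 20094/ 145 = 138.58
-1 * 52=-52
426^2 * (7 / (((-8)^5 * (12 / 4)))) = -105861 / 8192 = -12.92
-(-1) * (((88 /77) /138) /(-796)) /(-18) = 1 /1730106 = 0.00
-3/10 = -0.30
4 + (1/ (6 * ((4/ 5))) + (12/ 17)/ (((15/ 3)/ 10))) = 5.62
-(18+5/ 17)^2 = -334.67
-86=-86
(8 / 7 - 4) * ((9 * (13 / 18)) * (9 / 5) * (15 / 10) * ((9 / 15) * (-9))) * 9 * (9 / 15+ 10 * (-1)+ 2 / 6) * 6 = -23199696 / 175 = -132569.69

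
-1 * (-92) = 92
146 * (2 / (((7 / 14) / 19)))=11096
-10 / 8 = -5 / 4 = -1.25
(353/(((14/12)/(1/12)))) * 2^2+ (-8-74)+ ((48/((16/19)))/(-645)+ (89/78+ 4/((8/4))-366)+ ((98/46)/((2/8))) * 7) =-767974147/2699970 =-284.44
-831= -831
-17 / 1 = -17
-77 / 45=-1.71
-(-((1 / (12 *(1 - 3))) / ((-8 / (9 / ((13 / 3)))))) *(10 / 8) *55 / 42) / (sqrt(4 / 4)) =825 / 46592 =0.02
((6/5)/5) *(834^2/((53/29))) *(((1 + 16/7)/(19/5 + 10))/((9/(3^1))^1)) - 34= 13384346/1855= 7215.28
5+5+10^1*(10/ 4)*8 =210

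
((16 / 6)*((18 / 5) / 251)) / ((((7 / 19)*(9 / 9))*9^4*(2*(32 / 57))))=361 / 25617060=0.00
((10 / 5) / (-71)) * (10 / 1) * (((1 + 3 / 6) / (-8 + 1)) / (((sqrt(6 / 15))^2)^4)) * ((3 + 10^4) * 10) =66984375 / 284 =235860.48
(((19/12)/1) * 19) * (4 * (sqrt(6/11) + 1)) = 361 * sqrt(66)/33 + 361/3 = 209.21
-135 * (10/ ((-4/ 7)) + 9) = 1147.50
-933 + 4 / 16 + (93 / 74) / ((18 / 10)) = -413831 / 444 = -932.05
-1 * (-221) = 221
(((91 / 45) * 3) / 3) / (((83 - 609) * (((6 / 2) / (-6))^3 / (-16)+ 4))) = -5824 / 6071355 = -0.00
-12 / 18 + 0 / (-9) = -2 / 3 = -0.67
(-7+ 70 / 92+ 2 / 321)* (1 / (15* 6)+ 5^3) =-779.18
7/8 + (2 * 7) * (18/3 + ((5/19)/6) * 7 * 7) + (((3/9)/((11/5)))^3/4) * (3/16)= 1674602687/14566464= 114.96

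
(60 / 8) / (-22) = -15 / 44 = -0.34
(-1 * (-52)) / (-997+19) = -26 / 489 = -0.05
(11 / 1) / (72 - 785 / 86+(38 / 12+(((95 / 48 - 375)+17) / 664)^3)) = 15314015804719104 / 91723461009526037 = 0.17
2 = 2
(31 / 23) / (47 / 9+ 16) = 279 / 4393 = 0.06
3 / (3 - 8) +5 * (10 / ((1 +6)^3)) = -779 / 1715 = -0.45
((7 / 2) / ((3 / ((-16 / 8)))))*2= -14 / 3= -4.67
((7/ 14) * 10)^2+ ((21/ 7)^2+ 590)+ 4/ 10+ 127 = 3757/ 5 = 751.40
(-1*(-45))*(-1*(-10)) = 450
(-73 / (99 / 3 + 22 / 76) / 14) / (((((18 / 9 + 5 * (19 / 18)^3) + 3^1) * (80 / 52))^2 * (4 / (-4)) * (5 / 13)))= 0.00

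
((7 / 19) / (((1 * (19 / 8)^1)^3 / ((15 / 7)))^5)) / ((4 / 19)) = 6679533138739200000 / 36449885998729390715899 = 0.00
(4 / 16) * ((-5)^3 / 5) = -6.25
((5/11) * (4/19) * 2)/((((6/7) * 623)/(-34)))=-680/55803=-0.01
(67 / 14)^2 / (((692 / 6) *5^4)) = 13467 / 42385000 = 0.00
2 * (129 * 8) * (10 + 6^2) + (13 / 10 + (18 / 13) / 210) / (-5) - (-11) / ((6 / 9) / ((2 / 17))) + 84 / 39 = 7344214937 / 77350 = 94947.83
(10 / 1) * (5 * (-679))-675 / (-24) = -271375 / 8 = -33921.88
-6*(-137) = 822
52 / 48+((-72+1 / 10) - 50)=-7249 / 60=-120.82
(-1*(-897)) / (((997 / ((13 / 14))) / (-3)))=-34983 / 13958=-2.51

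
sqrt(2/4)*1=sqrt(2)/2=0.71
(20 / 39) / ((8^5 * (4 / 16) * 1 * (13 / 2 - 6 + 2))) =1 / 39936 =0.00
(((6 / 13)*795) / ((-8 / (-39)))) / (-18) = -795 / 8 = -99.38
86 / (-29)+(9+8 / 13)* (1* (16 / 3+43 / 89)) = 5331119 / 100659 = 52.96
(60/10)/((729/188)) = 376/243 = 1.55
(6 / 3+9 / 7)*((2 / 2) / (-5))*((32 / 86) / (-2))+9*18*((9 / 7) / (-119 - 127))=-44701 / 61705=-0.72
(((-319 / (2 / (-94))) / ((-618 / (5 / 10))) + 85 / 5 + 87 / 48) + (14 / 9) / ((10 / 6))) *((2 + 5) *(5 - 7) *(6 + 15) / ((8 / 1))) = -279.87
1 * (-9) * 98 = -882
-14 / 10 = -1.40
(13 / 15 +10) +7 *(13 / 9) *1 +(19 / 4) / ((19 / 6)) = 2023 / 90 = 22.48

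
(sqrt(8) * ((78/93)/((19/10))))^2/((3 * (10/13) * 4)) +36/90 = 2960326/5203815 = 0.57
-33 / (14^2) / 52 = -33 / 10192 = -0.00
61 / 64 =0.95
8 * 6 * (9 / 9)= 48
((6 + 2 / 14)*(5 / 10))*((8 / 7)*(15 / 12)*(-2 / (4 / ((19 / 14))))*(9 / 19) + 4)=14921 / 1372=10.88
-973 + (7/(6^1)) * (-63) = -2093/2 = -1046.50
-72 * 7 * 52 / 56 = -468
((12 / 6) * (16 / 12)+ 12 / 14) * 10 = 740 / 21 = 35.24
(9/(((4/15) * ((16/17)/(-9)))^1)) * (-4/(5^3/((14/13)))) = 28917/2600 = 11.12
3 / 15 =1 / 5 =0.20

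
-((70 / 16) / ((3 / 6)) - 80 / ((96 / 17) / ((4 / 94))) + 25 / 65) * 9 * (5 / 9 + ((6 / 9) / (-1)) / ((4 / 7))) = 688105 / 14664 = 46.92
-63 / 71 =-0.89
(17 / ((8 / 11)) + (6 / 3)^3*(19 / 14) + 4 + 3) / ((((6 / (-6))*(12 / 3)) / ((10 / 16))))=-11545 / 1792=-6.44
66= 66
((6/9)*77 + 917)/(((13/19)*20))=11039/156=70.76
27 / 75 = 9 / 25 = 0.36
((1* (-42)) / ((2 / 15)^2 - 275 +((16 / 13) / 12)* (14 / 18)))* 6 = 2211300 / 2412269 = 0.92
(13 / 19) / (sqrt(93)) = 13 * sqrt(93) / 1767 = 0.07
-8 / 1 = -8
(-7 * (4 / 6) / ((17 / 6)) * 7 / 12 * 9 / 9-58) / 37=-3007 / 1887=-1.59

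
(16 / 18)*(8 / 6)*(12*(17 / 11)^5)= 181741696 / 1449459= 125.39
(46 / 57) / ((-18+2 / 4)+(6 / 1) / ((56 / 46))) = -161 / 2508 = -0.06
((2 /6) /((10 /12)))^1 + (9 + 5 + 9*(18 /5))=234 /5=46.80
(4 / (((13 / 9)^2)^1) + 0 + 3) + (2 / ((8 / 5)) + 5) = 11.17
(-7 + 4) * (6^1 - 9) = 9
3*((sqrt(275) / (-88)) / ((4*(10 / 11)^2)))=-0.17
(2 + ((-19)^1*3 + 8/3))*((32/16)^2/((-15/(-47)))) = -29516/45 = -655.91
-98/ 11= -8.91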